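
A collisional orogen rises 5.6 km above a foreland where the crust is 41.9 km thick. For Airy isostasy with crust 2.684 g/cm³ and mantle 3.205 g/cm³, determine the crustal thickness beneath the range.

76.3 km

Root depth r = h ρ_c / (ρ_m − ρ_c) = 5.6 km × 2.684 / 0.521 = 28.85 km.
Total thickness = T + h + r = 41.9 km + 5.6 km + 28.85 km = 76.3 km.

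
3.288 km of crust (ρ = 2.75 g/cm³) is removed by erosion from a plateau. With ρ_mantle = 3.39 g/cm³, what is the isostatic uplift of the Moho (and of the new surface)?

2.67 km

Unloading: uplift u = e ρ_c/ρ_m = 3.288 km × 2.75/3.39 = 2.67 km.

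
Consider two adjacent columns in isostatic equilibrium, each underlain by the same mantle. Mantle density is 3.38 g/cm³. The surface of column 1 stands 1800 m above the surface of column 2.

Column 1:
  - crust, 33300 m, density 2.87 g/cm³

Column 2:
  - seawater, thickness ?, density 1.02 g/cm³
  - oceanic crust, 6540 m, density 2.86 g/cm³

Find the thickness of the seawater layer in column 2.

3180 m

Take the compensation level at the base of the deeper column (depth z_c below the surface of column 1) and equate Σ ρ_i t_i down to z_c; mantle fills any gap and the z_c terms cancel.
Column 1: 33300×2.87 + (z_c − 33300)×3.38
Column 2: 1800×0 + x×1.02 + 6540×2.86 + (z_c − 1800 − 6540 − x)×3.38
The z_c×3.38 term appears on both sides and cancels. Collect the known terms of each column as K = Σ(ρt)_known − 3.38 × (depth of known layers): K_1 = 95571 − 3.38×33300 = −16983; K_2 = 18704.4 − 3.38×(1800 + 6540) = −9484.8.
Balance: K_1 = K_2 − x×(3.38 − 1.02), so x = (K_2 − K_1)/(3.38 − 1.02) = 7498.2/2.36 = 3180 m.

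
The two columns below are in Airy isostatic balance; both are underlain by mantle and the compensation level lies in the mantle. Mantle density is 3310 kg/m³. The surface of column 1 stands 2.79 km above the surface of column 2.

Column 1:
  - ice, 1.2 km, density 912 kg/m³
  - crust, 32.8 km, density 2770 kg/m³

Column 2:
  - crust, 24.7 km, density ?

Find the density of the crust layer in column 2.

Take the compensation level at the base of the deeper column (depth z_c below the surface of column 1) and equate Σ ρ_i t_i down to z_c; mantle fills any gap and the z_c terms cancel.
Column 1: 1.2×912 + 32.8×2770 + (z_c − 34)×3310
Column 2: 2.79×0 + 24.7×ρ + (z_c − 2.79 − 24.7)×3310
The z_c×3310 term appears on both sides and cancels. Collect the known terms of each column as K = Σ(ρt)_known − 3310 × (depth of known layers): K_1 = 91950.4 − 3310×34 = −20589.6; K_2 = 0 − 3310×(2.79 + 24.7) = −90991.9.
Balance: K_1 = K_2 + 24.7×ρ, so ρ = (K_1 − K_2)/24.7 = 70402.3/24.7 = 2850 kg/m³.

2850 kg/m³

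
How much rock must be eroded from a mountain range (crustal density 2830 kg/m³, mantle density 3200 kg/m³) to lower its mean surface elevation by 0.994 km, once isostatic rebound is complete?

8.6 km

Net drop Δ = e − u = e − e ρ_c/ρ_m = e (ρ_m − ρ_c)/ρ_m.
e = Δ ρ_m/(ρ_m − ρ_c) = 0.994 km × 3200/370 = 8.6 km.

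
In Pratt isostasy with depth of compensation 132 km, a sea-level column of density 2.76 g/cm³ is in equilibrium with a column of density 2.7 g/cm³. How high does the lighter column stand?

2.93 km

ρ_ref D = ρ (D + h) → h = D (ρ_ref − ρ)/ρ.
h = 132 km × (2.76 − 2.7)/2.7 = 2.93 km.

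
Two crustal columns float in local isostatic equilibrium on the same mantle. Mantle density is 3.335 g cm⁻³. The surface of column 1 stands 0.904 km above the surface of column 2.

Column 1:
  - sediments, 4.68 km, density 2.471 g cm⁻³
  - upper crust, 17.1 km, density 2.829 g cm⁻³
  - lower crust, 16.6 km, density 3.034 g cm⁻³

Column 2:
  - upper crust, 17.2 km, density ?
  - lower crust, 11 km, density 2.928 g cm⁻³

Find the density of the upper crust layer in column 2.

2.74 g cm⁻³

Take the compensation level at the base of the deeper column (depth z_c below the surface of column 1) and equate Σ ρ_i t_i down to z_c; mantle fills any gap and the z_c terms cancel.
Column 1: 4.68×2.471 + 17.1×2.829 + 16.6×3.034 + (z_c − 38.38)×3.335
Column 2: 0.904×0 + 17.2×ρ + 11×2.928 + (z_c − 0.904 − 28.2)×3.335
The z_c×3.335 term appears on both sides and cancels. Collect the known terms of each column as K = Σ(ρt)_known − 3.335 × (depth of known layers): K_1 = 110.30458 − 3.335×38.38 = −17.69272; K_2 = 32.208 − 3.335×(0.904 + 28.2) = −64.85384.
Balance: K_1 = K_2 + 17.2×ρ, so ρ = (K_1 − K_2)/17.2 = 47.1611/17.2 = 2.74 g cm⁻³.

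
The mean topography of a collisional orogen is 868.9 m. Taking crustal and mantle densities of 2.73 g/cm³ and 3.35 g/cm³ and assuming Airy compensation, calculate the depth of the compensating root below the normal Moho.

3830 m

Equating mass per unit area of the two columns: the weight of the topography is balanced by the buoyancy of the root, ρ_c h = (ρ_m − ρ_c) r.
r = h · ρ_c / (ρ_m − ρ_c) = 868.9 m × 2.73 / (3.35 − 2.73) = 3830 m.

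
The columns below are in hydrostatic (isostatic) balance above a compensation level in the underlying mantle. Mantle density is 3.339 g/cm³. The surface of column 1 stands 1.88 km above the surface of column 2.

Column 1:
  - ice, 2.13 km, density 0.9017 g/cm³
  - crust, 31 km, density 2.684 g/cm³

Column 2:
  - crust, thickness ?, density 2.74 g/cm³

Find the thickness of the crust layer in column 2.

Take the compensation level at the base of the deeper column (depth z_c below the surface of column 1) and equate Σ ρ_i t_i down to z_c; mantle fills any gap and the z_c terms cancel.
Column 1: 2.13×0.9017 + 31×2.684 + (z_c − 33.13)×3.339
Column 2: 1.88×0 + x×2.74 + (z_c − 1.88 − 0 − x)×3.339
The z_c×3.339 term appears on both sides and cancels. Collect the known terms of each column as K = Σ(ρt)_known − 3.339 × (depth of known layers): K_1 = 85.124621 − 3.339×33.13 = −25.496449; K_2 = 0 − 3.339×(1.88 + 0) = −6.27732.
Balance: K_1 = K_2 − x×(3.339 − 2.74), so x = (K_2 − K_1)/(3.339 − 2.74) = 19.2191/0.599 = 32.1 km.

32.1 km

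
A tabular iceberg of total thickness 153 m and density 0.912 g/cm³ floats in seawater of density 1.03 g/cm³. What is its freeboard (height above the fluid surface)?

Floating equilibrium: submerged depth d = t ρ_obj/ρ_fluid = 153 m × 0.912/1.03 = 135.5 m.
Freeboard = t − d = 153 m − 135.5 m = 17.5 m.

17.5 m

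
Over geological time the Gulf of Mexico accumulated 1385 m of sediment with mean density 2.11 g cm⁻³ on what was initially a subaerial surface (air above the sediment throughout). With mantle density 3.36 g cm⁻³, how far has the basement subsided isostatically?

870 m

Subaerial load: s = t ρ_sed / ρ_m = 1385 m × 2.11/3.36 = 870 m.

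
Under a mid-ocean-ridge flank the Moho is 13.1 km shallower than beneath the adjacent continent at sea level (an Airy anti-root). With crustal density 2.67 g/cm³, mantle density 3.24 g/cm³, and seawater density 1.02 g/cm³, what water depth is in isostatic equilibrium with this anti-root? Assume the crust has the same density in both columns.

4.53 km

Replacing a thickness d of crust by seawater at the top must be balanced by replacing crust with mantle at the base: d (ρ_c − ρ_w) = a (ρ_m − ρ_c).
d = a (ρ_m − ρ_c)/(ρ_c − ρ_w) = 13.1 km × 0.57/1.65 = 4.53 km.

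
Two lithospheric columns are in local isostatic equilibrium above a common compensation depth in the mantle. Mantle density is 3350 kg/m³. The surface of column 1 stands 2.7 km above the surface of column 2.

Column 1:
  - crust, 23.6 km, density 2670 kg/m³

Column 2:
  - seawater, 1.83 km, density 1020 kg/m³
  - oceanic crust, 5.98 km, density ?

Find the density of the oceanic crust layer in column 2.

2890 kg/m³

Take the compensation level at the base of the deeper column (depth z_c below the surface of column 1) and equate Σ ρ_i t_i down to z_c; mantle fills any gap and the z_c terms cancel.
Column 1: 23.6×2670 + (z_c − 23.6)×3350
Column 2: 2.7×0 + 1.83×1020 + 5.98×ρ + (z_c − 2.7 − 7.81)×3350
The z_c×3350 term appears on both sides and cancels. Collect the known terms of each column as K = Σ(ρt)_known − 3350 × (depth of known layers): K_1 = 63012 − 3350×23.6 = −16048; K_2 = 1866.6 − 3350×(2.7 + 7.81) = −33341.9.
Balance: K_1 = K_2 + 5.98×ρ, so ρ = (K_1 − K_2)/5.98 = 17293.9/5.98 = 2890 kg/m³.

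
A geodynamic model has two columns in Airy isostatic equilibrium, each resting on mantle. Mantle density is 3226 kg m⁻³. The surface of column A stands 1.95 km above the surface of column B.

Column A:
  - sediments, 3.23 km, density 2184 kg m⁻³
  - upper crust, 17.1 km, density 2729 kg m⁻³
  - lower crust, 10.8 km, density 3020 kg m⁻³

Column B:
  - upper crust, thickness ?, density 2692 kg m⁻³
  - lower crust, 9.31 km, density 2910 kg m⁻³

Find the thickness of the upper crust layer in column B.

Take the compensation level at the base of the deeper column (depth z_c below the surface of column A) and equate Σ ρ_i t_i down to z_c; mantle fills any gap and the z_c terms cancel.
Column A: 3.23×2184 + 17.1×2729 + 10.8×3020 + (z_c − 31.13)×3226
Column B: 1.95×0 + x×2692 + 9.31×2910 + (z_c − 1.95 − 9.31 − x)×3226
The z_c×3226 term appears on both sides and cancels. Collect the known terms of each column as K = Σ(ρt)_known − 3226 × (depth of known layers): K_A = 86336.22 − 3226×31.13 = −14089.16; K_B = 27092.1 − 3226×(1.95 + 9.31) = −9232.66.
Balance: K_A = K_B − x×(3226 − 2692), so x = (K_B − K_A)/(3226 − 2692) = 4856.5/534 = 9.09 km.

9.09 km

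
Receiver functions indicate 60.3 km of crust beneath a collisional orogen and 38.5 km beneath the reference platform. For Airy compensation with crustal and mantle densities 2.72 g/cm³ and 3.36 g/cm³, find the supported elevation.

4.15 km

Excess crust Δ = 60.3 km − 38.5 km = 21.8 km, split between elevation h and root r with h + r = Δ.
Airy balance ρ_c h = (ρ_m − ρ_c) r gives r = h ρ_c/(ρ_m − ρ_c), so h (1 + ρ_c/(ρ_m − ρ_c)) = Δ, i.e. h = Δ (ρ_m − ρ_c)/ρ_m.
h = 21.8 km × 0.64/3.36 = 4.15 km.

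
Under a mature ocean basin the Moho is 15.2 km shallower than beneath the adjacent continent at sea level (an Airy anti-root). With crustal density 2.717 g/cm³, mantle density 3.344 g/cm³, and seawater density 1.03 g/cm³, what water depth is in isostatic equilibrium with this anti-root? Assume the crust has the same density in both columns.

Replacing a thickness d of crust by seawater at the top must be balanced by replacing crust with mantle at the base: d (ρ_c − ρ_w) = a (ρ_m − ρ_c).
d = a (ρ_m − ρ_c)/(ρ_c − ρ_w) = 15.2 km × 0.627/1.687 = 5.65 km.

5.65 km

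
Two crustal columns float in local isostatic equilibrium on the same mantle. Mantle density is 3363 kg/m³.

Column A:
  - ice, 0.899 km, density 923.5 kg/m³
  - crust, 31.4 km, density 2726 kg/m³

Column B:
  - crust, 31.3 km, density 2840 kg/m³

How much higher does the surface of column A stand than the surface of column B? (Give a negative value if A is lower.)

1.73 km

For any compensation level in the mantle, the mantle terms cancel and isostasy reduces to e = (Σt_A − Σt_B) − (Σ(ρt)_A − Σ(ρt)_B) / ρ_m.
Σt_A = 32.299 km; Σt_B = 31.3 km; Σ(ρt)_A = 86426.6265; Σ(ρt)_B = 88892 (in km·kg/m³).
e = (32.299 − 31.3) − (86426.6265 − 88892) / 3363 = 1.73 km.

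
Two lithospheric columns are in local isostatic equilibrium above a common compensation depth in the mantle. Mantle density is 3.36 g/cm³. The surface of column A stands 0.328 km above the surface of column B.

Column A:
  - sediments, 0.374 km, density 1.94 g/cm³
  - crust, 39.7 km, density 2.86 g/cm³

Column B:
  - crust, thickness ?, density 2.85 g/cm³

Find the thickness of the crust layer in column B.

Take the compensation level at the base of the deeper column (depth z_c below the surface of column A) and equate Σ ρ_i t_i down to z_c; mantle fills any gap and the z_c terms cancel.
Column A: 0.374×1.94 + 39.7×2.86 + (z_c − 40.074)×3.36
Column B: 0.328×0 + x×2.85 + (z_c − 0.328 − 0 − x)×3.36
The z_c×3.36 term appears on both sides and cancels. Collect the known terms of each column as K = Σ(ρt)_known − 3.36 × (depth of known layers): K_A = 114.26756 − 3.36×40.074 = −20.38108; K_B = 0 − 3.36×(0.328 + 0) = −1.10208.
Balance: K_A = K_B − x×(3.36 − 2.85), so x = (K_B − K_A)/(3.36 − 2.85) = 19.279/0.51 = 37.8 km.

37.8 km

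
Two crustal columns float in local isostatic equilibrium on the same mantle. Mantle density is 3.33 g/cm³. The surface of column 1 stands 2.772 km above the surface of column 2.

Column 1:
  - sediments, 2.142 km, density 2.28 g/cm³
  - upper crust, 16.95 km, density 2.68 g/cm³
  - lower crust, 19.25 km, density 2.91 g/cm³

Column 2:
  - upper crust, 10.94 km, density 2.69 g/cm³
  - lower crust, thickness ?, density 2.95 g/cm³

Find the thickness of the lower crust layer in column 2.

13.5 km

Take the compensation level at the base of the deeper column (depth z_c below the surface of column 1) and equate Σ ρ_i t_i down to z_c; mantle fills any gap and the z_c terms cancel.
Column 1: 2.142×2.28 + 16.95×2.68 + 19.25×2.91 + (z_c − 38.342)×3.33
Column 2: 2.772×0 + 10.94×2.69 + x×2.95 + (z_c − 2.772 − 10.94 − x)×3.33
The z_c×3.33 term appears on both sides and cancels. Collect the known terms of each column as K = Σ(ρt)_known − 3.33 × (depth of known layers): K_1 = 106.32726 − 3.33×38.342 = −21.3516; K_2 = 29.4286 − 3.33×(2.772 + 10.94) = −16.23236.
Balance: K_1 = K_2 − x×(3.33 − 2.95), so x = (K_2 − K_1)/(3.33 − 2.95) = 5.11924/0.38 = 13.5 km.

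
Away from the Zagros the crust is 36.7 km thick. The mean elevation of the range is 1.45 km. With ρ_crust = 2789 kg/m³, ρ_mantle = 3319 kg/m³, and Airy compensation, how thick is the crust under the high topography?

45.8 km

Root depth r = h ρ_c / (ρ_m − ρ_c) = 1.45 km × 2789 / 530 = 7.63 km.
Total thickness = T + h + r = 36.7 km + 1.45 km + 7.63 km = 45.8 km.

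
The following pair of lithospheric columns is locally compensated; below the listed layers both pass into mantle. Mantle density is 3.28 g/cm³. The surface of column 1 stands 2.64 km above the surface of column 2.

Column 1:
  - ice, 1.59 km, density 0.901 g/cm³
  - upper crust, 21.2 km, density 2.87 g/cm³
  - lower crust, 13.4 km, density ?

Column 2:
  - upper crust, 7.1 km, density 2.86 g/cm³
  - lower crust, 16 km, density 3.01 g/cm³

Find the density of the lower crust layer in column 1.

Take the compensation level at the base of the deeper column (depth z_c below the surface of column 1) and equate Σ ρ_i t_i down to z_c; mantle fills any gap and the z_c terms cancel.
Column 1: 1.59×0.901 + 21.2×2.87 + 13.4×ρ + (z_c − 36.19)×3.28
Column 2: 2.64×0 + 7.1×2.86 + 16×3.01 + (z_c − 2.64 − 23.1)×3.28
The z_c×3.28 term appears on both sides and cancels. Collect the known terms of each column as K = Σ(ρt)_known − 3.28 × (depth of known layers): K_1 = 62.27659 − 3.28×36.19 = −56.42661; K_2 = 68.466 − 3.28×(2.64 + 23.1) = −15.9612.
Balance: K_1 + 13.4×ρ = K_2, so ρ = (K_2 − K_1)/13.4 = 40.4654/13.4 = 3.02 g/cm³.

3.02 g/cm³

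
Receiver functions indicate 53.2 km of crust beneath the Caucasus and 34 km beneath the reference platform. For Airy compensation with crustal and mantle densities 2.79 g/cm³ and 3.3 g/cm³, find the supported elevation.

Excess crust Δ = 53.2 km − 34 km = 19.2 km, split between elevation h and root r with h + r = Δ.
Airy balance ρ_c h = (ρ_m − ρ_c) r gives r = h ρ_c/(ρ_m − ρ_c), so h (1 + ρ_c/(ρ_m − ρ_c)) = Δ, i.e. h = Δ (ρ_m − ρ_c)/ρ_m.
h = 19.2 km × 0.51/3.3 = 2.97 km.

2.97 km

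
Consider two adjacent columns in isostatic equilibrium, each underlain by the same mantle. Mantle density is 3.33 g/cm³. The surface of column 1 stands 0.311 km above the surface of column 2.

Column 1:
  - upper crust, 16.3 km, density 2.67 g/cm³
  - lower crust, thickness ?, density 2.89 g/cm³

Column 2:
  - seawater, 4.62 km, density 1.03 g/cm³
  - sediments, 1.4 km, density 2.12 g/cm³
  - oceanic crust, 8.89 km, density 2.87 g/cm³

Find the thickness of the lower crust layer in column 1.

15.2 km

Take the compensation level at the base of the deeper column (depth z_c below the surface of column 1) and equate Σ ρ_i t_i down to z_c; mantle fills any gap and the z_c terms cancel.
Column 1: 16.3×2.67 + x×2.89 + (z_c − 16.3 − x)×3.33
Column 2: 0.311×0 + 4.62×1.03 + 1.4×2.12 + 8.89×2.87 + (z_c − 0.311 − 14.91)×3.33
The z_c×3.33 term appears on both sides and cancels. Collect the known terms of each column as K = Σ(ρt)_known − 3.33 × (depth of known layers): K_1 = 43.521 − 3.33×16.3 = −10.758; K_2 = 33.2409 − 3.33×(0.311 + 14.91) = −17.44503.
Balance: K_1 − x×(3.33 − 2.89) = K_2, so x = (K_1 − K_2)/(3.33 − 2.89) = 6.68703/0.44 = 15.2 km.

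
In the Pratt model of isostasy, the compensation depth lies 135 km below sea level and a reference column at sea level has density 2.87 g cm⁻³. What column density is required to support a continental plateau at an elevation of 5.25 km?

2.76 g cm⁻³

Pratt balance: ρ_ref D = ρ (D + h).
ρ = ρ_ref D/(D + h) = 2.87 × 135 km/(135 km + 5.25 km) = 2.76 g cm⁻³.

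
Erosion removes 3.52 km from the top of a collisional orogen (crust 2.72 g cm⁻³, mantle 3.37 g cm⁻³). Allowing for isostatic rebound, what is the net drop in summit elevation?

0.679 km

Rebound u = e ρ_c/ρ_m = 3.52 km × 2.72/3.37 = 2.841 km.
Net surface drop = e − u = 3.52 km − 2.841 km = e (ρ_m − ρ_c)/ρ_m = 0.679 km.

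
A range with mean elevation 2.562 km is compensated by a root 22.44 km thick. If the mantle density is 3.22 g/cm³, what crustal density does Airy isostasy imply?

2.89 g/cm³

ρ_c h = (ρ_m − ρ_c) r → ρ_c (h + r) = ρ_m r → ρ_c = ρ_m r / (h + r).
ρ_c = 3.22 × 22.44 km / (2.562 km + 22.44 km) = 2.89 g/cm³.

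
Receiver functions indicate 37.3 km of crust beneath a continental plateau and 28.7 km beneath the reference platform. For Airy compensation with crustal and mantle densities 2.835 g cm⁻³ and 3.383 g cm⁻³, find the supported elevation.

1.39 km

Excess crust Δ = 37.3 km − 28.7 km = 8.6 km, split between elevation h and root r with h + r = Δ.
Airy balance ρ_c h = (ρ_m − ρ_c) r gives r = h ρ_c/(ρ_m − ρ_c), so h (1 + ρ_c/(ρ_m − ρ_c)) = Δ, i.e. h = Δ (ρ_m − ρ_c)/ρ_m.
h = 8.6 km × 0.548/3.383 = 1.39 km.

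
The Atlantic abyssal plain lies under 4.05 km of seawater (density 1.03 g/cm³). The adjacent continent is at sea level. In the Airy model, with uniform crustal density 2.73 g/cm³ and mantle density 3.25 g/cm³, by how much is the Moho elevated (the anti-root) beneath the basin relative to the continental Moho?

In Airy isostatic equilibrium: replacing crust with seawater at the top is compensated by replacing crust with mantle at the base: d (ρ_c − ρ_w) = a (ρ_m − ρ_c).
a = d (ρ_c − ρ_w)/(ρ_m − ρ_c) = 4.05 km × 1.7/0.52 = 13.2 km.

13.2 km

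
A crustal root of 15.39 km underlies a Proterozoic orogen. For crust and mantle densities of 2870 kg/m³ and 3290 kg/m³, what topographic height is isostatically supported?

2.25 km

Balancing pressure at the compensation depth: ρ_c h = (ρ_m − ρ_c) r.
h = r (ρ_m − ρ_c) / ρ_c = 15.39 km × (3290 − 2870) / 2870 = 2.25 km.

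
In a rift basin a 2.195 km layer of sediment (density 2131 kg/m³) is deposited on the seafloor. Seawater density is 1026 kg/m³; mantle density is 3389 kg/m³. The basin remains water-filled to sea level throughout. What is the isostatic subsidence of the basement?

Submarine loading: the sediment displaces seawater, and the subsidence is in turn flooded, so s (ρ_m − ρ_w) = t (ρ_sed − ρ_w).
s = 2.195 km × (2131 − 1026) / (3389 − 1026) = 1.03 km.

1.03 km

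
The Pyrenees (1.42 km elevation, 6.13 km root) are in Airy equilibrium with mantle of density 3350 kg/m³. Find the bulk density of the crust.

ρ_c h = (ρ_m − ρ_c) r → ρ_c (h + r) = ρ_m r → ρ_c = ρ_m r / (h + r).
ρ_c = 3350 × 6.13 km / (1.42 km + 6.13 km) = 2720 kg/m³.

2720 kg/m³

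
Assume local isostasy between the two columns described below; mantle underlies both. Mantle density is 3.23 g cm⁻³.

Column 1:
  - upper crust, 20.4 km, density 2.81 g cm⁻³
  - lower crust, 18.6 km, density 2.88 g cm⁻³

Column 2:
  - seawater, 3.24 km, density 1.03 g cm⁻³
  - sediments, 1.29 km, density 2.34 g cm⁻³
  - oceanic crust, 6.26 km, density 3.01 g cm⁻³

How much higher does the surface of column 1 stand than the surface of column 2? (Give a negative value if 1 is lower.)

1.68 km

For any compensation level in the mantle, the mantle terms cancel and isostasy reduces to e = (Σt_1 − Σt_2) − (Σ(ρt)_1 − Σ(ρt)_2) / ρ_m.
Σt_1 = 39 km; Σt_2 = 10.79 km; Σ(ρt)_1 = 110.892; Σ(ρt)_2 = 25.1984 (in km·g cm⁻³).
e = (39 − 10.79) − (110.892 − 25.1984) / 3.23 = 1.68 km.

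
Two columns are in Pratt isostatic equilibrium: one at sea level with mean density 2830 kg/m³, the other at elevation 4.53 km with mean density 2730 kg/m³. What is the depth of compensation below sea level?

ρ_ref D = ρ (D + h) → D (ρ_ref − ρ) = ρ h.
D = ρ h/(ρ_ref − ρ) = 2730 × 4.53 km/(2830 − 2730) = 124 km.

124 km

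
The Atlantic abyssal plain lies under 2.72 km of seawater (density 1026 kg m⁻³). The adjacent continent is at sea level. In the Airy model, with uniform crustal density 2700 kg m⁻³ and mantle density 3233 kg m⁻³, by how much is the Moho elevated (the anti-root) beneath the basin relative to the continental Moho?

8.54 km

Equating mass per unit area of the two columns: replacing crust with seawater at the top is compensated by replacing crust with mantle at the base: d (ρ_c − ρ_w) = a (ρ_m − ρ_c).
a = d (ρ_c − ρ_w)/(ρ_m − ρ_c) = 2.72 km × 1674/533 = 8.54 km.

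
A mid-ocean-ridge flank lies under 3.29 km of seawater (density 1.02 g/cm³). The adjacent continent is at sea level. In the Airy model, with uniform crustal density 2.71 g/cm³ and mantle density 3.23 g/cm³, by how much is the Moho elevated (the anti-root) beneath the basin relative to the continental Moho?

10.7 km

Balancing pressure at the compensation depth: replacing crust with seawater at the top is compensated by replacing crust with mantle at the base: d (ρ_c − ρ_w) = a (ρ_m − ρ_c).
a = d (ρ_c − ρ_w)/(ρ_m − ρ_c) = 3.29 km × 1.69/0.52 = 10.7 km.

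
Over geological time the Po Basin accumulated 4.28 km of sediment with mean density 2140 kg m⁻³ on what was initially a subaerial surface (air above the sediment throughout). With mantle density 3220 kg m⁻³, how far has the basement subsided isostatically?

2.84 km

Subaerial load: s = t ρ_sed / ρ_m = 4.28 km × 2140/3220 = 2.84 km.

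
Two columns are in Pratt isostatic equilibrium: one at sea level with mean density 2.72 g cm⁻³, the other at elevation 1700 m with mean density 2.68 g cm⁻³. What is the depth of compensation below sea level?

ρ_ref D = ρ (D + h) → D (ρ_ref − ρ) = ρ h.
D = ρ h/(ρ_ref − ρ) = 2.68 × 1700 m/(2.72 − 2.68) = 114000 m.

114000 m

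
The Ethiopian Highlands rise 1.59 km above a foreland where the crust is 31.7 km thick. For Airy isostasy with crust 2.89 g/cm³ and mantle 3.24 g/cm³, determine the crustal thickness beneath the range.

Root depth r = h ρ_c / (ρ_m − ρ_c) = 1.59 km × 2.89 / 0.35 = 13.13 km.
Total thickness = T + h + r = 31.7 km + 1.59 km + 13.13 km = 46.4 km.

46.4 km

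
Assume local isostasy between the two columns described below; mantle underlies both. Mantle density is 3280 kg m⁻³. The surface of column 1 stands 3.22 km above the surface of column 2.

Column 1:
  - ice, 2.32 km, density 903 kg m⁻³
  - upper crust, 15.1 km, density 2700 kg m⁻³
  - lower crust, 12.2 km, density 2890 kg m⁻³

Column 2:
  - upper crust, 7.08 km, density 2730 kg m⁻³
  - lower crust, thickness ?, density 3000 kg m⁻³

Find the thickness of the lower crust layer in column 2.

Take the compensation level at the base of the deeper column (depth z_c below the surface of column 1) and equate Σ ρ_i t_i down to z_c; mantle fills any gap and the z_c terms cancel.
Column 1: 2.32×903 + 15.1×2700 + 12.2×2890 + (z_c − 29.62)×3280
Column 2: 3.22×0 + 7.08×2730 + x×3000 + (z_c − 3.22 − 7.08 − x)×3280
The z_c×3280 term appears on both sides and cancels. Collect the known terms of each column as K = Σ(ρt)_known − 3280 × (depth of known layers): K_1 = 78122.96 − 3280×29.62 = −19030.64; K_2 = 19328.4 − 3280×(3.22 + 7.08) = −14455.6.
Balance: K_1 = K_2 − x×(3280 − 3000), so x = (K_2 − K_1)/(3280 − 3000) = 4575.04/280 = 16.3 km.

16.3 km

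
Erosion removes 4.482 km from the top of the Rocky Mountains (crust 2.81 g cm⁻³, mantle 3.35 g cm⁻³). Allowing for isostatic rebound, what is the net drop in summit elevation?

0.722 km

Rebound u = e ρ_c/ρ_m = 4.482 km × 2.81/3.35 = 3.76 km.
Net surface drop = e − u = 4.482 km − 3.76 km = e (ρ_m − ρ_c)/ρ_m = 0.722 km.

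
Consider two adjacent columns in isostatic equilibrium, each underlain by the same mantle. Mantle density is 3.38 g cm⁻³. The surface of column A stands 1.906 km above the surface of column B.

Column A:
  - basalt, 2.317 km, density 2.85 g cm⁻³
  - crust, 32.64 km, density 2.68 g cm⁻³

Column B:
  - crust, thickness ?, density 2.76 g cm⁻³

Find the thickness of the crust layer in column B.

28.4 km

Take the compensation level at the base of the deeper column (depth z_c below the surface of column A) and equate Σ ρ_i t_i down to z_c; mantle fills any gap and the z_c terms cancel.
Column A: 2.317×2.85 + 32.64×2.68 + (z_c − 34.957)×3.38
Column B: 1.906×0 + x×2.76 + (z_c − 1.906 − 0 − x)×3.38
The z_c×3.38 term appears on both sides and cancels. Collect the known terms of each column as K = Σ(ρt)_known − 3.38 × (depth of known layers): K_A = 94.07865 − 3.38×34.957 = −24.07601; K_B = 0 − 3.38×(1.906 + 0) = −6.44228.
Balance: K_A = K_B − x×(3.38 − 2.76), so x = (K_B − K_A)/(3.38 − 2.76) = 17.6337/0.62 = 28.4 km.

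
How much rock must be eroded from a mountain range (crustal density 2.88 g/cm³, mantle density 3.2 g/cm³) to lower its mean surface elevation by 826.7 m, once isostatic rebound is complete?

Net drop Δ = e − u = e − e ρ_c/ρ_m = e (ρ_m − ρ_c)/ρ_m.
e = Δ ρ_m/(ρ_m − ρ_c) = 826.7 m × 3.2/0.32 = 8270 m.

8270 m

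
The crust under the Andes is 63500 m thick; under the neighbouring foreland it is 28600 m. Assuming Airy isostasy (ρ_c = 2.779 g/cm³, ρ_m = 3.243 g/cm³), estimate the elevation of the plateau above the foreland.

Excess crust Δ = 63500 m − 28600 m = 34900 m, split between elevation h and root r with h + r = Δ.
Airy balance ρ_c h = (ρ_m − ρ_c) r gives r = h ρ_c/(ρ_m − ρ_c), so h (1 + ρ_c/(ρ_m − ρ_c)) = Δ, i.e. h = Δ (ρ_m − ρ_c)/ρ_m.
h = 34900 m × 0.464/3.243 = 4990 m.

4990 m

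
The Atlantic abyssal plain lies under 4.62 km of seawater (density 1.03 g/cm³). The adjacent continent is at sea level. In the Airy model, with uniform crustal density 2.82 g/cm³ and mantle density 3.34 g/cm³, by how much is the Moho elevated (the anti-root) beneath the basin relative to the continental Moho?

Equating mass per unit area of the two columns: replacing crust with seawater at the top is compensated by replacing crust with mantle at the base: d (ρ_c − ρ_w) = a (ρ_m − ρ_c).
a = d (ρ_c − ρ_w)/(ρ_m − ρ_c) = 4.62 km × 1.79/0.52 = 15.9 km.

15.9 km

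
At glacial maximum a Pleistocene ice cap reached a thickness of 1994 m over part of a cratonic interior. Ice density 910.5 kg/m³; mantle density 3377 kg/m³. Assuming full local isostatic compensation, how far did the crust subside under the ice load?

Balancing pressure at the compensation depth: the ice load ρ_ice t is balanced by mantle displaced below, ρ_m s.
s = t ρ_ice / ρ_m = 1994 m × 910.5/3377 = 538 m.

538 m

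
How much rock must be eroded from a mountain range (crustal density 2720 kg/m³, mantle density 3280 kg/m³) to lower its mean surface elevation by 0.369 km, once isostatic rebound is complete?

Net drop Δ = e − u = e − e ρ_c/ρ_m = e (ρ_m − ρ_c)/ρ_m.
e = Δ ρ_m/(ρ_m − ρ_c) = 0.369 km × 3280/560 = 2.16 km.

2.16 km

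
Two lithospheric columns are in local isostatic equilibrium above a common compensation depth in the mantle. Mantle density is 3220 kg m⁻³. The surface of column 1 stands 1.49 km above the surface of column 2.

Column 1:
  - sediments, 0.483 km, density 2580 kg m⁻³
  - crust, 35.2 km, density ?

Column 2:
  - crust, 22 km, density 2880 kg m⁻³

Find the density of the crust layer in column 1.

2880 kg m⁻³

Take the compensation level at the base of the deeper column (depth z_c below the surface of column 1) and equate Σ ρ_i t_i down to z_c; mantle fills any gap and the z_c terms cancel.
Column 1: 0.483×2580 + 35.2×ρ + (z_c − 35.683)×3220
Column 2: 1.49×0 + 22×2880 + (z_c − 1.49 − 22)×3220
The z_c×3220 term appears on both sides and cancels. Collect the known terms of each column as K = Σ(ρt)_known − 3220 × (depth of known layers): K_1 = 1246.14 − 3220×35.683 = −113653.12; K_2 = 63360 − 3220×(1.49 + 22) = −12277.8.
Balance: K_1 + 35.2×ρ = K_2, so ρ = (K_2 − K_1)/35.2 = 101375/35.2 = 2880 kg m⁻³.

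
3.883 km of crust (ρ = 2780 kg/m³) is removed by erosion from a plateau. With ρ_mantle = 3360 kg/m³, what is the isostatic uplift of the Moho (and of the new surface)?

3.21 km

Unloading: uplift u = e ρ_c/ρ_m = 3.883 km × 2780/3360 = 3.21 km.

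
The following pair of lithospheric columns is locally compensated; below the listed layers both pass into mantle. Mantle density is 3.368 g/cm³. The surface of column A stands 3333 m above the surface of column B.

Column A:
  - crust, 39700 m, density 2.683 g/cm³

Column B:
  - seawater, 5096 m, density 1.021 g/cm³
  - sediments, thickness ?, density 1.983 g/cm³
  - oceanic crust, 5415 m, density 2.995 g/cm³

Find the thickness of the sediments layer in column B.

Take the compensation level at the base of the deeper column (depth z_c below the surface of column A) and equate Σ ρ_i t_i down to z_c; mantle fills any gap and the z_c terms cancel.
Column A: 39700×2.683 + (z_c − 39700)×3.368
Column B: 3333×0 + 5096×1.021 + x×1.983 + 5415×2.995 + (z_c − 3333 − 10511 − x)×3.368
The z_c×3.368 term appears on both sides and cancels. Collect the known terms of each column as K = Σ(ρt)_known − 3.368 × (depth of known layers): K_A = 106515.1 − 3.368×39700 = −27194.5; K_B = 21420.941 − 3.368×(3333 + 10511) = −25205.651.
Balance: K_A = K_B − x×(3.368 − 1.983), so x = (K_B − K_A)/(3.368 − 1.983) = 1988.85/1.385 = 1440 m.

1440 m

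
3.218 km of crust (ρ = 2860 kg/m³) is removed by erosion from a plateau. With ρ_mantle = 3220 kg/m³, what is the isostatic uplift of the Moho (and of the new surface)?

Unloading: uplift u = e ρ_c/ρ_m = 3.218 km × 2860/3220 = 2.86 km.

2.86 km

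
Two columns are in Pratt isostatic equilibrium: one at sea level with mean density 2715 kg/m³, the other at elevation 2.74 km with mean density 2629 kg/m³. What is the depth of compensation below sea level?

83.8 km

ρ_ref D = ρ (D + h) → D (ρ_ref − ρ) = ρ h.
D = ρ h/(ρ_ref − ρ) = 2629 × 2.74 km/(2715 − 2629) = 83.8 km.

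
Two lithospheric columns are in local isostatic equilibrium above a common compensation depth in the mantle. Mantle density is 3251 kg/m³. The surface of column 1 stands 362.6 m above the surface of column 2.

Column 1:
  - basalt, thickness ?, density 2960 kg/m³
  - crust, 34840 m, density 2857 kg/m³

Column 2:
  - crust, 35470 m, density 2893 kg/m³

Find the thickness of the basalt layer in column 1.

516 m

Take the compensation level at the base of the deeper column (depth z_c below the surface of column 1) and equate Σ ρ_i t_i down to z_c; mantle fills any gap and the z_c terms cancel.
Column 1: x×2960 + 34840×2857 + (z_c − 34840 − x)×3251
Column 2: 362.6×0 + 35470×2893 + (z_c − 362.6 − 35470)×3251
The z_c×3251 term appears on both sides and cancels. Collect the known terms of each column as K = Σ(ρt)_known − 3251 × (depth of known layers): K_1 = 99537880 − 3251×34840 = −13726960; K_2 = 102614710 − 3251×(362.6 + 35470) = −13877072.6.
Balance: K_1 − x×(3251 − 2960) = K_2, so x = (K_1 − K_2)/(3251 − 2960) = 150113/291 = 516 m.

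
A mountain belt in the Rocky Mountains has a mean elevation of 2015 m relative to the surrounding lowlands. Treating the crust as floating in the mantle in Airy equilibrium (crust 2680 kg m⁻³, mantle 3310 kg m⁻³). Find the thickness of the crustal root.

8570 m

In Airy isostatic equilibrium: the weight of the topography is balanced by the buoyancy of the root, ρ_c h = (ρ_m − ρ_c) r.
r = h · ρ_c / (ρ_m − ρ_c) = 2015 m × 2680 / (3310 − 2680) = 8570 m.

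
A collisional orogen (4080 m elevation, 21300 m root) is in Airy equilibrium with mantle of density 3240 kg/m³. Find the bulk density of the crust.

2720 kg/m³

ρ_c h = (ρ_m − ρ_c) r → ρ_c (h + r) = ρ_m r → ρ_c = ρ_m r / (h + r).
ρ_c = 3240 × 21300 m / (4080 m + 21300 m) = 2720 kg/m³.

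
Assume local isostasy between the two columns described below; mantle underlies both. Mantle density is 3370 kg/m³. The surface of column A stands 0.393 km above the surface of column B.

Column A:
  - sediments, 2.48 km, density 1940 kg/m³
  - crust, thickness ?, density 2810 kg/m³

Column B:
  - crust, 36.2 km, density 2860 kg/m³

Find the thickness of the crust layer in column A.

Take the compensation level at the base of the deeper column (depth z_c below the surface of column A) and equate Σ ρ_i t_i down to z_c; mantle fills any gap and the z_c terms cancel.
Column A: 2.48×1940 + x×2810 + (z_c − 2.48 − x)×3370
Column B: 0.393×0 + 36.2×2860 + (z_c − 0.393 − 36.2)×3370
The z_c×3370 term appears on both sides and cancels. Collect the known terms of each column as K = Σ(ρt)_known − 3370 × (depth of known layers): K_A = 4811.2 − 3370×2.48 = −3546.4; K_B = 103532 − 3370×(0.393 + 36.2) = −19786.41.
Balance: K_A − x×(3370 − 2810) = K_B, so x = (K_A − K_B)/(3370 − 2810) = 16240/560 = 29 km.

29 km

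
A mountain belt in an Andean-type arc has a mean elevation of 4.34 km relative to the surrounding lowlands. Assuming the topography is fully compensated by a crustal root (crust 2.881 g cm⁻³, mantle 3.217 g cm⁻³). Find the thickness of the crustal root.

37.2 km

In Airy isostatic equilibrium: the weight of the topography is balanced by the buoyancy of the root, ρ_c h = (ρ_m − ρ_c) r.
r = h · ρ_c / (ρ_m − ρ_c) = 4.34 km × 2.881 / (3.217 − 2.881) = 37.2 km.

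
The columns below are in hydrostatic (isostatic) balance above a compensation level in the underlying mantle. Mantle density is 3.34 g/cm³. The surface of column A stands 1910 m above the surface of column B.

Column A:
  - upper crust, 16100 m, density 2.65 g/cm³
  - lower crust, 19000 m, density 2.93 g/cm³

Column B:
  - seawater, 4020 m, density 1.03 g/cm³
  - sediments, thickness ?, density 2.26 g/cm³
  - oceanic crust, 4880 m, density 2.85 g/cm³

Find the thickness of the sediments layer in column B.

Take the compensation level at the base of the deeper column (depth z_c below the surface of column A) and equate Σ ρ_i t_i down to z_c; mantle fills any gap and the z_c terms cancel.
Column A: 16100×2.65 + 19000×2.93 + (z_c − 35100)×3.34
Column B: 1910×0 + 4020×1.03 + x×2.26 + 4880×2.85 + (z_c − 1910 − 8900 − x)×3.34
The z_c×3.34 term appears on both sides and cancels. Collect the known terms of each column as K = Σ(ρt)_known − 3.34 × (depth of known layers): K_A = 98335 − 3.34×35100 = −18899; K_B = 18048.6 − 3.34×(1910 + 8900) = −18056.8.
Balance: K_A = K_B − x×(3.34 − 2.26), so x = (K_B − K_A)/(3.34 − 2.26) = 842.2/1.08 = 780 m.

780 m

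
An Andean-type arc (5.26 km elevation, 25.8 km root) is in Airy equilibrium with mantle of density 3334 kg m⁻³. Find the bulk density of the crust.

2770 kg m⁻³

ρ_c h = (ρ_m − ρ_c) r → ρ_c (h + r) = ρ_m r → ρ_c = ρ_m r / (h + r).
ρ_c = 3334 × 25.8 km / (5.26 km + 25.8 km) = 2770 kg m⁻³.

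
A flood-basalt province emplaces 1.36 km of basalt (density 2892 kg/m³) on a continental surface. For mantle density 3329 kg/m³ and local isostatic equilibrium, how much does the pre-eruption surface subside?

Subaerial loading: s = t ρ_load / ρ_m.
s = 1.36 km × 2892/3329 = 1.18 km.

1.18 km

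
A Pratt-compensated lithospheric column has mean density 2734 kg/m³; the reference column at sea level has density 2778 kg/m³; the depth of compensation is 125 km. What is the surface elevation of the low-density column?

ρ_ref D = ρ (D + h) → h = D (ρ_ref − ρ)/ρ.
h = 125 km × (2778 − 2734)/2734 = 2.01 km.

2.01 km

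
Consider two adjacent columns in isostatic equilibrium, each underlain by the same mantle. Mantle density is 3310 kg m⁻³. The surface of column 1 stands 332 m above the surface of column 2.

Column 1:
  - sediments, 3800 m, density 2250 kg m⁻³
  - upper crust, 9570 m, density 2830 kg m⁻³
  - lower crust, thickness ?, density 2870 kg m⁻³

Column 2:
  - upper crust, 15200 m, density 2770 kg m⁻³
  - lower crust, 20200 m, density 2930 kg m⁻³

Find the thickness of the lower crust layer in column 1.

Take the compensation level at the base of the deeper column (depth z_c below the surface of column 1) and equate Σ ρ_i t_i down to z_c; mantle fills any gap and the z_c terms cancel.
Column 1: 3800×2250 + 9570×2830 + x×2870 + (z_c − 13370 − x)×3310
Column 2: 332×0 + 15200×2770 + 20200×2930 + (z_c − 332 − 35400)×3310
The z_c×3310 term appears on both sides and cancels. Collect the known terms of each column as K = Σ(ρt)_known − 3310 × (depth of known layers): K_1 = 35633100 − 3310×13370 = −8621600; K_2 = 101290000 − 3310×(332 + 35400) = −16982920.
Balance: K_1 − x×(3310 − 2870) = K_2, so x = (K_1 − K_2)/(3310 − 2870) = 8361320/440 = 19000 m.

19000 m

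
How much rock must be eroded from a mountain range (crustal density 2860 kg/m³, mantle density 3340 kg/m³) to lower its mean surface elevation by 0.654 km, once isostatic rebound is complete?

Net drop Δ = e − u = e − e ρ_c/ρ_m = e (ρ_m − ρ_c)/ρ_m.
e = Δ ρ_m/(ρ_m − ρ_c) = 0.654 km × 3340/480 = 4.55 km.

4.55 km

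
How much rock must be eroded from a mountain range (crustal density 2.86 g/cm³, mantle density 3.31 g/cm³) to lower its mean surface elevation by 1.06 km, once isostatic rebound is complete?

Net drop Δ = e − u = e − e ρ_c/ρ_m = e (ρ_m − ρ_c)/ρ_m.
e = Δ ρ_m/(ρ_m − ρ_c) = 1.06 km × 3.31/0.45 = 7.8 km.

7.8 km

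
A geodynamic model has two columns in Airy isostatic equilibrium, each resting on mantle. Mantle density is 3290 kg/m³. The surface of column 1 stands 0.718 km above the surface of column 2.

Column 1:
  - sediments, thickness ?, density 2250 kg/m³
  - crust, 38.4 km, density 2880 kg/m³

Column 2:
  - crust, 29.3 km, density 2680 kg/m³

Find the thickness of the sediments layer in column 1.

Take the compensation level at the base of the deeper column (depth z_c below the surface of column 1) and equate Σ ρ_i t_i down to z_c; mantle fills any gap and the z_c terms cancel.
Column 1: x×2250 + 38.4×2880 + (z_c − 38.4 − x)×3290
Column 2: 0.718×0 + 29.3×2680 + (z_c − 0.718 − 29.3)×3290
The z_c×3290 term appears on both sides and cancels. Collect the known terms of each column as K = Σ(ρt)_known − 3290 × (depth of known layers): K_1 = 110592 − 3290×38.4 = −15744; K_2 = 78524 − 3290×(0.718 + 29.3) = −20235.22.
Balance: K_1 − x×(3290 − 2250) = K_2, so x = (K_1 − K_2)/(3290 − 2250) = 4491.22/1040 = 4.32 km.

4.32 km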